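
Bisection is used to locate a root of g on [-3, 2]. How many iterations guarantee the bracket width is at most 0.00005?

Width after n steps is 5/2^n. Need 2^n ≥ 5/0.00005 = 100000.
2^16 = 65536 < 100000 ≤ 2^17 = 131072, so n = 17.

17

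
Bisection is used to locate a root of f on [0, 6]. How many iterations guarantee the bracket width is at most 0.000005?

Width after n steps is 6/2^n. Need 2^n ≥ 6/0.000005 = 1200000.
2^20 = 1048576 < 1200000 ≤ 2^21 = 2097152, so n = 21.

21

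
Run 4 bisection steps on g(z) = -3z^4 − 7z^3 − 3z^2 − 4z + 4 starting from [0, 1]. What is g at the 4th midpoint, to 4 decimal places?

m = 0.5, g(m) = 0.1875 (+); new bracket [0.5, 1]
m = 0.75, g(m) = -4.589844 (−); new bracket [0.5, 0.75]
m = 0.625, g(m) = -1.838623 (−); new bracket [0.5, 0.625]
m = 0.5625, g(m) = -0.7454 (−); new bracket [0.5, 0.5625]

-0.7454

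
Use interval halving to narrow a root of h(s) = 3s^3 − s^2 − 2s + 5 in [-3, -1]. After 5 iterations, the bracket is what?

[-1.3125, -1.25]

midpoint -2: h = -19 < 0 → [-2, -1]
midpoint -1.5: h = -4.375 < 0 → [-1.5, -1]
midpoint -1.25: h = 0.078125 > 0 → [-1.5, -1.25]
midpoint -1.375: h = -1.9395 < 0 → [-1.375, -1.25]
midpoint -1.3125: h = -0.8806 < 0 → [-1.3125, -1.25]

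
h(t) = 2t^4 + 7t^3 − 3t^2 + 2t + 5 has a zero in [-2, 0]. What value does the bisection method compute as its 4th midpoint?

midpoint -1: h = -5 < 0 → [-1, 0]
midpoint -0.5: h = 2.5 > 0 → [-1, -0.5]
midpoint -0.75: h = -0.507812 < 0 → [-0.75, -0.5]
midpoint -0.625: h = 1.1743 > 0 → [-0.75, -0.625]

-0.625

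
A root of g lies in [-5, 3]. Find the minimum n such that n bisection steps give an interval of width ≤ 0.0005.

Width after n steps is 8/2^n. Need 2^n ≥ 8/0.0005 = 16000.
2^13 = 8192 < 16000 ≤ 2^14 = 16384, so n = 14.

14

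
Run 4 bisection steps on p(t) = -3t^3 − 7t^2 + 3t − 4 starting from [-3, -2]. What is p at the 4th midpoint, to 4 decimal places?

-1.0667

p(-2.5) = -8.375 < 0, so the root lies in [-3, -2.5]
p(-2.75) = -2.796875 < 0, so the root lies in [-3, -2.75]
p(-2.875) = 0.806641 > 0, so the root lies in [-2.875, -2.75]
p(-2.8125) = -1.0667 < 0, so the root lies in [-2.875, -2.8125]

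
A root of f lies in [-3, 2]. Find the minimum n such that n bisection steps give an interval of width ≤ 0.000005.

20

Width after n steps is 5/2^n. Need 2^n ≥ 5/0.000005 = 1000000.
2^19 = 524288 < 1000000 ≤ 2^20 = 1048576, so n = 20.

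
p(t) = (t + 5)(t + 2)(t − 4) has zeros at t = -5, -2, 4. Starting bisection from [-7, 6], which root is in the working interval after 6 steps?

4

midpoint -0.5: p = -30.375 < 0 → [-0.5, 6]
midpoint 2.75: p = -46.015625 < 0 → [2.75, 6]
midpoint 4.375: p = 22.412109 > 0 → [2.75, 4.375]
midpoint 3.5625: p = -20.8376 < 0 → [3.5625, 4.375]
midpoint 3.96875: p = -1.6729 < 0 → [3.96875, 4.375]
midpoint 4.171875: p = 9.7294 > 0 → [3.96875, 4.171875]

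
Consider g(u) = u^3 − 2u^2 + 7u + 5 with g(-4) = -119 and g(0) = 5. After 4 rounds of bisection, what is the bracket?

m = -2, g(m) = -25 (−); new bracket [-2, 0]
m = -1, g(m) = -5 (−); new bracket [-1, 0]
m = -0.5, g(m) = 0.875 (+); new bracket [-1, -0.5]
m = -0.75, g(m) = -1.7969 (−); new bracket [-0.75, -0.5]

[-0.75, -0.5]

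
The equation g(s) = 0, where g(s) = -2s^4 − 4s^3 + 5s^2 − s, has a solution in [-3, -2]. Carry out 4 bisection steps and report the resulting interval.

g(-2.5) = 18.125 > 0, so the root lies in [-3, -2.5]
g(-2.75) = 9.367188 > 0, so the root lies in [-3, -2.75]
g(-2.875) = 2.616699 > 0, so the root lies in [-3, -2.875]
g(-2.9375) = -1.4444 < 0, so the root lies in [-2.9375, -2.875]

[-2.9375, -2.875]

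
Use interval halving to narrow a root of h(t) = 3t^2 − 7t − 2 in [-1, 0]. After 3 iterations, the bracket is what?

h(-0.5) = 2.25 > 0, so the root lies in [-0.5, 0]
h(-0.25) = -0.0625 < 0, so the root lies in [-0.5, -0.25]
h(-0.375) = 1.046875 > 0, so the root lies in [-0.375, -0.25]

[-0.375, -0.25]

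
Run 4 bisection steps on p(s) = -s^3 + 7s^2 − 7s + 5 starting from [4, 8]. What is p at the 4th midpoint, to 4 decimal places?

m = 6, p(m) = -1 (−); new bracket [4, 6]
m = 5, p(m) = 20 (+); new bracket [5, 6]
m = 5.5, p(m) = 11.875 (+); new bracket [5.5, 6]
m = 5.75, p(m) = 6.0781 (+); new bracket [5.75, 6]

6.0781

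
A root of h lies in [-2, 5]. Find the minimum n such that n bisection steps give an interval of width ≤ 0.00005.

Width after n steps is 7/2^n. Need 2^n ≥ 7/0.00005 = 140000.
2^17 = 131072 < 140000 ≤ 2^18 = 262144, so n = 18.

18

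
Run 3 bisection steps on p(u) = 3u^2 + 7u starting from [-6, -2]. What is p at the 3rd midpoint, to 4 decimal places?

u = -4 gives p = 20, positive; keep [-4, -2]
u = -3 gives p = 6, positive; keep [-3, -2]
u = -2.5 gives p = 1.25, positive; keep [-2.5, -2]

1.2500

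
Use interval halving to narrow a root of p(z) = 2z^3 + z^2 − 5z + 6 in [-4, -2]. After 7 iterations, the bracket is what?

m = -3, p(m) = -24 (−); new bracket [-3, -2]
m = -2.5, p(m) = -6.5 (−); new bracket [-2.5, -2]
m = -2.25, p(m) = -0.46875 (−); new bracket [-2.25, -2]
m = -2.125, p(m) = 1.9492 (+); new bracket [-2.25, -2.125]
m = -2.1875, p(m) = 0.7876 (+); new bracket [-2.25, -2.1875]
m = -2.21875, p(m) = 0.1714 (+); new bracket [-2.25, -2.21875]
m = -2.234375, p(m) = -0.1456 (−); new bracket [-2.234375, -2.21875]

[-2.234375, -2.21875]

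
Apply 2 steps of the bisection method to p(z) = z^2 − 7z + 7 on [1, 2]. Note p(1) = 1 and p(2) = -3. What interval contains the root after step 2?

midpoint 1.5: p = -1.25 < 0 → [1, 1.5]
midpoint 1.25: p = -0.1875 < 0 → [1, 1.25]

[1, 1.25]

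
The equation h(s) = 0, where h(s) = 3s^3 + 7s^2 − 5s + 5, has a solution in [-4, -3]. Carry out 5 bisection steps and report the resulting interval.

[-3.0625, -3.03125]

h(-3.5) = -20.375 < 0, so the root lies in [-3.5, -3]
h(-3.25) = -7.796875 < 0, so the root lies in [-3.25, -3]
h(-3.125) = -2.568359 < 0, so the root lies in [-3.125, -3]
h(-3.0625) = -0.2039 < 0, so the root lies in [-3.0625, -3]
h(-3.03125) = 0.9179 > 0, so the root lies in [-3.0625, -3.03125]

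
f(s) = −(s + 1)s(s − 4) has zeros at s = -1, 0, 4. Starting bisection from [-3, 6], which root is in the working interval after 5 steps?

4

f(1.5) = 9.375 > 0, so the root lies in [1.5, 6]
f(3.75) = 4.453125 > 0, so the root lies in [3.75, 6]
f(4.875) = -25.060547 < 0, so the root lies in [3.75, 4.875]
f(4.3125) = -7.1594 < 0, so the root lies in [3.75, 4.3125]
f(4.03125) = -0.6338 < 0, so the root lies in [3.75, 4.03125]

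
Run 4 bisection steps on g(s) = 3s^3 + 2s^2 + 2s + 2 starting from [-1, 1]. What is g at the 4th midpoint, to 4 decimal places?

-0.2285

midpoint 0: g = 2 > 0 → [-1, 0]
midpoint -0.5: g = 1.125 > 0 → [-1, -0.5]
midpoint -0.75: g = 0.359375 > 0 → [-1, -0.75]
midpoint -0.875: g = -0.2285 < 0 → [-0.875, -0.75]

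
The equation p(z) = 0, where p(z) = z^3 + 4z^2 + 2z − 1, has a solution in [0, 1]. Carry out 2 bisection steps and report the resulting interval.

midpoint 0.5: p = 1.125 > 0 → [0, 0.5]
midpoint 0.25: p = -0.234375 < 0 → [0.25, 0.5]

[0.25, 0.5]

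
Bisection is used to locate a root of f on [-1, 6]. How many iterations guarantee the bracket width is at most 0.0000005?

24

Width after n steps is 7/2^n. Need 2^n ≥ 7/0.0000005 = 14000000.
2^23 = 8388608 < 14000000 ≤ 2^24 = 16777216, so n = 24.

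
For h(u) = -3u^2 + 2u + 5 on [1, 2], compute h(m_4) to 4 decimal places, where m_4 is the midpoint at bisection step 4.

-0.1680

midpoint 1.5: h = 1.25 > 0 → [1.5, 2]
midpoint 1.75: h = -0.6875 < 0 → [1.5, 1.75]
midpoint 1.625: h = 0.328125 > 0 → [1.625, 1.75]
midpoint 1.6875: h = -0.168 < 0 → [1.625, 1.6875]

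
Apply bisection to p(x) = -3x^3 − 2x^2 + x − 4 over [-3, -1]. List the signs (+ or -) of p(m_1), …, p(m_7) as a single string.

m = -2, p(m) = 10 (+); new bracket [-2, -1]
m = -1.5, p(m) = 0.125 (+); new bracket [-1.5, -1]
m = -1.25, p(m) = -2.515625 (−); new bracket [-1.5, -1.25]
m = -1.375, p(m) = -1.3574 (−); new bracket [-1.5, -1.375]
m = -1.4375, p(m) = -0.6589 (−); new bracket [-1.5, -1.4375]
m = -1.46875, p(m) = -0.2779 (−); new bracket [-1.5, -1.46875]
m = -1.484375, p(m) = -0.0792 (−); new bracket [-1.5, -1.484375]

++-----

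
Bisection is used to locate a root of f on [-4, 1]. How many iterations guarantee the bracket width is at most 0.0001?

Width after n steps is 5/2^n. Need 2^n ≥ 5/0.0001 = 50000.
2^15 = 32768 < 50000 ≤ 2^16 = 65536, so n = 16.

16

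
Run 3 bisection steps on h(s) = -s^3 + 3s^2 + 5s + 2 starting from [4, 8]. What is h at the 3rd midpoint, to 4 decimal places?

h(6) = -76 < 0, so the root lies in [4, 6]
h(5) = -23 < 0, so the root lies in [4, 5]
h(4.5) = -5.875 < 0, so the root lies in [4, 4.5]

-5.8750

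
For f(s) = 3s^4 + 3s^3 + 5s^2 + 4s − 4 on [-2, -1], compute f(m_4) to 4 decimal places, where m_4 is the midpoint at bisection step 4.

s = -1.5 gives f = 6.3125, positive; keep [-1.5, -1]
s = -1.25 gives f = 0.277344, positive; keep [-1.25, -1]
s = -1.125 gives f = -1.637939, negative; keep [-1.25, -1.125]
s = -1.1875 gives f = -0.7573, negative; keep [-1.25, -1.1875]

-0.7573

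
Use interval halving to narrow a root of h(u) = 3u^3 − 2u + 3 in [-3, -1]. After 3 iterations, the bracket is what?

midpoint -2: h = -17 < 0 → [-2, -1]
midpoint -1.5: h = -4.125 < 0 → [-1.5, -1]
midpoint -1.25: h = -0.359375 < 0 → [-1.25, -1]

[-1.25, -1]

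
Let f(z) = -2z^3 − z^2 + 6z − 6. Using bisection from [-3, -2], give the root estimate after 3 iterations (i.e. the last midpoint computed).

m = -2.5, f(m) = 4 (+); new bracket [-2.5, -2]
m = -2.25, f(m) = -1.78125 (−); new bracket [-2.5, -2.25]
m = -2.375, f(m) = 0.902344 (+); new bracket [-2.375, -2.25]

-2.375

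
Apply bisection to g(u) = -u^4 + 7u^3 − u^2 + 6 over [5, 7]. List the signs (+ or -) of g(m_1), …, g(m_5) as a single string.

g(6) = 186 > 0, so the root lies in [6, 7]
g(6.5) = 101.0625 > 0, so the root lies in [6.5, 7]
g(6.75) = 37.324219 > 0, so the root lies in [6.75, 7]
g(6.875) = -0.6467 < 0, so the root lies in [6.75, 6.875]
g(6.8125) = 18.8716 > 0, so the root lies in [6.8125, 6.875]

+++-+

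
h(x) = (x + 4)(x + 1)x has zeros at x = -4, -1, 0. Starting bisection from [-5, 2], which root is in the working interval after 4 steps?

midpoint -1.5: h = 1.875 > 0 → [-5, -1.5]
midpoint -3.25: h = 5.484375 > 0 → [-5, -3.25]
midpoint -4.125: h = -1.611328 < 0 → [-4.125, -3.25]
midpoint -3.6875: h = 3.0969 > 0 → [-4.125, -3.6875]

-4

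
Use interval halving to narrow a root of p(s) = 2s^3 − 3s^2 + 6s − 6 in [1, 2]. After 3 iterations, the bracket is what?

m = 1.5, p(m) = 3 (+); new bracket [1, 1.5]
m = 1.25, p(m) = 0.71875 (+); new bracket [1, 1.25]
m = 1.125, p(m) = -0.199219 (−); new bracket [1.125, 1.25]

[1.125, 1.25]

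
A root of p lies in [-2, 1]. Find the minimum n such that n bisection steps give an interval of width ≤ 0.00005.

16

Width after n steps is 3/2^n. Need 2^n ≥ 3/0.00005 = 60000.
2^15 = 32768 < 60000 ≤ 2^16 = 65536, so n = 16.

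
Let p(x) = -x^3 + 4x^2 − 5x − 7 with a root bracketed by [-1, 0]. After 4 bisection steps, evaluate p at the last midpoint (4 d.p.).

p(-0.5) = -3.375 < 0, so the root lies in [-1, -0.5]
p(-0.75) = -0.578125 < 0, so the root lies in [-1, -0.75]
p(-0.875) = 1.107422 > 0, so the root lies in [-0.875, -0.75]
p(-0.8125) = 0.2395 > 0, so the root lies in [-0.8125, -0.75]

0.2395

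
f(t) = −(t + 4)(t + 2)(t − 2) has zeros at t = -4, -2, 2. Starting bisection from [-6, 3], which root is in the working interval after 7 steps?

2

f(-1.5) = 4.375 > 0, so the root lies in [-1.5, 3]
f(0.75) = 16.328125 > 0, so the root lies in [0.75, 3]
f(1.875) = 2.845703 > 0, so the root lies in [1.875, 3]
f(2.4375) = -12.4978 < 0, so the root lies in [1.875, 2.4375]
f(2.15625) = -3.998 < 0, so the root lies in [1.875, 2.15625]
f(2.015625) = -0.3774 < 0, so the root lies in [1.875, 2.015625]
f(1.9453125) = 1.2828 > 0, so the root lies in [1.9453125, 2.015625]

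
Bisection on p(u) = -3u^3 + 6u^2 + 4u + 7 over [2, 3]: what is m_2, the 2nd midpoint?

2.75

midpoint 2.5: p = 7.625 > 0 → [2.5, 3]
midpoint 2.75: p = 0.984375 > 0 → [2.75, 3]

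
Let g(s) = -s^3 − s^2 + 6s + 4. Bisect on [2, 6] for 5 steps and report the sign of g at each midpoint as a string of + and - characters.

s = 4 gives g = -52, negative; keep [2, 4]
s = 3 gives g = -14, negative; keep [2, 3]
s = 2.5 gives g = -2.875, negative; keep [2, 2.5]
s = 2.25 gives g = 1.0469, positive; keep [2.25, 2.5]
s = 2.375 gives g = -0.7871, negative; keep [2.25, 2.375]

---+-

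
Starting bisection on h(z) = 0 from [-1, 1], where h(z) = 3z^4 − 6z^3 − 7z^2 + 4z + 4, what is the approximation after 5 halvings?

0.8125

midpoint 0: h = 4 > 0 → [0, 1]
midpoint 0.5: h = 3.6875 > 0 → [0.5, 1]
midpoint 0.75: h = 1.480469 > 0 → [0.75, 1]
midpoint 0.875: h = -0.1204 < 0 → [0.75, 0.875]
midpoint 0.8125: h = 0.7181 > 0 → [0.8125, 0.875]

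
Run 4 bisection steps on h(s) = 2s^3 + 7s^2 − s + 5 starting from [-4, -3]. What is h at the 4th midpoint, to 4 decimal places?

m = -3.5, h(m) = 8.5 (+); new bracket [-4, -3.5]
m = -3.75, h(m) = 1.71875 (+); new bracket [-4, -3.75]
m = -3.875, h(m) = -2.386719 (−); new bracket [-3.875, -3.75]
m = -3.8125, h(m) = -0.272 (−); new bracket [-3.8125, -3.75]

-0.2720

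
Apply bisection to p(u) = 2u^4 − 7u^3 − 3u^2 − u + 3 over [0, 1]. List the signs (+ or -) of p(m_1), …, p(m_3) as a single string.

+--

m = 0.5, p(m) = 1 (+); new bracket [0.5, 1]
m = 0.75, p(m) = -1.757812 (−); new bracket [0.5, 0.75]
m = 0.625, p(m) = -0.200684 (−); new bracket [0.5, 0.625]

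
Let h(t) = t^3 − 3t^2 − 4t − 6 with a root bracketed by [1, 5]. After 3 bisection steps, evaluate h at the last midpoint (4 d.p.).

m = 3, h(m) = -18 (−); new bracket [3, 5]
m = 4, h(m) = -6 (−); new bracket [4, 5]
m = 4.5, h(m) = 6.375 (+); new bracket [4, 4.5]

6.3750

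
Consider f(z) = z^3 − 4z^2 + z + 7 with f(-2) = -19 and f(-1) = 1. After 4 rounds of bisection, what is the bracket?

[-1.125, -1.0625]

midpoint -1.5: f = -6.875 < 0 → [-1.5, -1]
midpoint -1.25: f = -2.453125 < 0 → [-1.25, -1]
midpoint -1.125: f = -0.611328 < 0 → [-1.125, -1]
midpoint -1.0625: f = 0.2224 > 0 → [-1.125, -1.0625]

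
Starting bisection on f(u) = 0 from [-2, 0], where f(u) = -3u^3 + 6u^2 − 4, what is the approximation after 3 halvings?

-0.75

m = -1, f(m) = 5 (+); new bracket [-1, 0]
m = -0.5, f(m) = -2.125 (−); new bracket [-1, -0.5]
m = -0.75, f(m) = 0.640625 (+); new bracket [-0.75, -0.5]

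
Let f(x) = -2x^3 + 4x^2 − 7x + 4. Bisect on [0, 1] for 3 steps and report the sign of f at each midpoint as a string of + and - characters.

++-

f(0.5) = 1.25 > 0, so the root lies in [0.5, 1]
f(0.75) = 0.15625 > 0, so the root lies in [0.75, 1]
f(0.875) = -0.402344 < 0, so the root lies in [0.75, 0.875]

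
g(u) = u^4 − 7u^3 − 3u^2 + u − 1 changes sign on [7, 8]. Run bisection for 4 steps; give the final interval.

[7.375, 7.4375]

midpoint 7.5: g = 48.6875 > 0 → [7, 7.5]
midpoint 7.25: g = -56.167969 < 0 → [7.25, 7.5]
midpoint 7.375: g = -6.372803 < 0 → [7.375, 7.5]
midpoint 7.4375: g = 20.4827 > 0 → [7.375, 7.4375]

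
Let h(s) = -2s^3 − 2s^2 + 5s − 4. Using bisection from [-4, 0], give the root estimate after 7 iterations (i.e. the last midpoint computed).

h(-2) = -6 < 0, so the root lies in [-4, -2]
h(-3) = 17 > 0, so the root lies in [-3, -2]
h(-2.5) = 2.25 > 0, so the root lies in [-2.5, -2]
h(-2.25) = -2.5938 < 0, so the root lies in [-2.5, -2.25]
h(-2.375) = -0.3633 < 0, so the root lies in [-2.5, -2.375]
h(-2.4375) = 0.894 > 0, so the root lies in [-2.4375, -2.375]
h(-2.40625) = 0.2532 > 0, so the root lies in [-2.40625, -2.375]

-2.40625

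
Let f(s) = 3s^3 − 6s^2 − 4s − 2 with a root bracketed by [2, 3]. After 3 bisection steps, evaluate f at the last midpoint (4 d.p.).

0.4199

s = 2.5 gives f = -2.625, negative; keep [2.5, 3]
s = 2.75 gives f = 4.015625, positive; keep [2.5, 2.75]
s = 2.625 gives f = 0.419922, positive; keep [2.5, 2.625]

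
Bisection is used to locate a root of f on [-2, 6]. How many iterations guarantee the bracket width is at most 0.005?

Width after n steps is 8/2^n. Need 2^n ≥ 8/0.005 = 1600.
2^10 = 1024 < 1600 ≤ 2^11 = 2048, so n = 11.

11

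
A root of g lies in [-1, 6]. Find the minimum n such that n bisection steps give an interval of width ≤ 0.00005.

Width after n steps is 7/2^n. Need 2^n ≥ 7/0.00005 = 140000.
2^17 = 131072 < 140000 ≤ 2^18 = 262144, so n = 18.

18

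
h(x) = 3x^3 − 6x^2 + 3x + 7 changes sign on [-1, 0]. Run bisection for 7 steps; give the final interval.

h(-0.5) = 3.625 > 0, so the root lies in [-1, -0.5]
h(-0.75) = 0.109375 > 0, so the root lies in [-1, -0.75]
h(-0.875) = -2.228516 < 0, so the root lies in [-0.875, -0.75]
h(-0.8125) = -1.0076 < 0, so the root lies in [-0.8125, -0.75]
h(-0.78125) = -0.4364 < 0, so the root lies in [-0.78125, -0.75]
h(-0.765625) = -0.1604 < 0, so the root lies in [-0.765625, -0.75]
h(-0.7578125) = -0.0247 < 0, so the root lies in [-0.7578125, -0.75]

[-0.7578125, -0.75]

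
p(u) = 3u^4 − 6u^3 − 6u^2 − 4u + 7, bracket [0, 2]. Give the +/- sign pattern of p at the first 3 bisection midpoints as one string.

-+-

m = 1, p(m) = -6 (−); new bracket [0, 1]
m = 0.5, p(m) = 2.9375 (+); new bracket [0.5, 1]
m = 0.75, p(m) = -0.957031 (−); new bracket [0.5, 0.75]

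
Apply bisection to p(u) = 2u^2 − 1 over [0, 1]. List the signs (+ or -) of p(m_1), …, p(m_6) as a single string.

-+--+-

m = 0.5, p(m) = -0.5 (−); new bracket [0.5, 1]
m = 0.75, p(m) = 0.125 (+); new bracket [0.5, 0.75]
m = 0.625, p(m) = -0.21875 (−); new bracket [0.625, 0.75]
m = 0.6875, p(m) = -0.0547 (−); new bracket [0.6875, 0.75]
m = 0.71875, p(m) = 0.0332 (+); new bracket [0.6875, 0.71875]
m = 0.703125, p(m) = -0.0112 (−); new bracket [0.703125, 0.71875]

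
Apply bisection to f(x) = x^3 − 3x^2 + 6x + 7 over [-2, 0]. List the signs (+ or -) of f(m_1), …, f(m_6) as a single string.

-++--+

x = -1 gives f = -3, negative; keep [-1, 0]
x = -0.5 gives f = 3.125, positive; keep [-1, -0.5]
x = -0.75 gives f = 0.390625, positive; keep [-1, -0.75]
x = -0.875 gives f = -1.2168, negative; keep [-0.875, -0.75]
x = -0.8125 gives f = -0.3918, negative; keep [-0.8125, -0.75]
x = -0.78125 gives f = 0.0046, positive; keep [-0.8125, -0.78125]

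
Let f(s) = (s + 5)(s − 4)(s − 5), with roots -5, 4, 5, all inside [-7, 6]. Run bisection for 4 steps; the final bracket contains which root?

-5

f(-0.5) = 111.375 > 0, so the root lies in [-7, -0.5]
f(-3.75) = 84.765625 > 0, so the root lies in [-7, -3.75]
f(-5.375) = -36.474609 < 0, so the root lies in [-5.375, -3.75]
f(-4.5625) = 35.822 > 0, so the root lies in [-5.375, -4.5625]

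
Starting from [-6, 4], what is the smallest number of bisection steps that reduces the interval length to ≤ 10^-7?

Width after n steps is 10/2^n. Need 2^n ≥ 10/10^-7 = 100000000.
2^26 = 67108864 < 100000000 ≤ 2^27 = 134217728, so n = 27.

27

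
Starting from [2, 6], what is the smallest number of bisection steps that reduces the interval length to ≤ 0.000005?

Width after n steps is 4/2^n. Need 2^n ≥ 4/0.000005 = 800000.
2^19 = 524288 < 800000 ≤ 2^20 = 1048576, so n = 20.

20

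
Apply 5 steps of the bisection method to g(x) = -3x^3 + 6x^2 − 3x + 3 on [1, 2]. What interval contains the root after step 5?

[1.75, 1.78125]

m = 1.5, g(m) = 1.875 (+); new bracket [1.5, 2]
m = 1.75, g(m) = 0.046875 (+); new bracket [1.75, 2]
m = 1.875, g(m) = -1.306641 (−); new bracket [1.75, 1.875]
m = 1.8125, g(m) = -0.5896 (−); new bracket [1.75, 1.8125]
m = 1.78125, g(m) = -0.2616 (−); new bracket [1.75, 1.78125]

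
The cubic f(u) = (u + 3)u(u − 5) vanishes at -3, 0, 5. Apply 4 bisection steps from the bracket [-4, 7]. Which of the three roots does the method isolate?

5

f(1.5) = -23.625 < 0, so the root lies in [1.5, 7]
f(4.25) = -23.109375 < 0, so the root lies in [4.25, 7]
f(5.625) = 30.322266 > 0, so the root lies in [4.25, 5.625]
f(4.9375) = -2.4495 < 0, so the root lies in [4.9375, 5.625]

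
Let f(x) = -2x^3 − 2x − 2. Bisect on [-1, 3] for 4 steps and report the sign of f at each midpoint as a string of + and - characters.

---+

m = 1, f(m) = -6 (−); new bracket [-1, 1]
m = 0, f(m) = -2 (−); new bracket [-1, 0]
m = -0.5, f(m) = -0.75 (−); new bracket [-1, -0.5]
m = -0.75, f(m) = 0.3438 (+); new bracket [-0.75, -0.5]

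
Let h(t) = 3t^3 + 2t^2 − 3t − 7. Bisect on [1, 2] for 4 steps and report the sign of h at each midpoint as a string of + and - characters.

t = 1.5 gives h = 3.125, positive; keep [1, 1.5]
t = 1.25 gives h = -1.765625, negative; keep [1.25, 1.5]
t = 1.375 gives h = 0.455078, positive; keep [1.25, 1.375]
t = 1.3125 gives h = -0.7092, negative; keep [1.3125, 1.375]

+-+-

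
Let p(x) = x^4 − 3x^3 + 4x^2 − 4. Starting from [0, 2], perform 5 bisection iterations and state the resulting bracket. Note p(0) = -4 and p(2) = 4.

x = 1 gives p = -2, negative; keep [1, 2]
x = 1.5 gives p = -0.0625, negative; keep [1.5, 2]
x = 1.75 gives p = 1.550781, positive; keep [1.5, 1.75]
x = 1.625 gives p = 0.6624, positive; keep [1.5, 1.625]
x = 1.5625 gives p = 0.282, positive; keep [1.5, 1.5625]

[1.5, 1.5625]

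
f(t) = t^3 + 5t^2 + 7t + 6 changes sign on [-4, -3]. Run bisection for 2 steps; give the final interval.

t = -3.5 gives f = -0.125, negative; keep [-3.5, -3]
t = -3.25 gives f = 1.734375, positive; keep [-3.5, -3.25]

[-3.5, -3.25]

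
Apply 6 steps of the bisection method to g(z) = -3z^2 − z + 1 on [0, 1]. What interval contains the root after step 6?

g(0.5) = -0.25 < 0, so the root lies in [0, 0.5]
g(0.25) = 0.5625 > 0, so the root lies in [0.25, 0.5]
g(0.375) = 0.203125 > 0, so the root lies in [0.375, 0.5]
g(0.4375) = -0.0117 < 0, so the root lies in [0.375, 0.4375]
g(0.40625) = 0.0986 > 0, so the root lies in [0.40625, 0.4375]
g(0.421875) = 0.0442 > 0, so the root lies in [0.421875, 0.4375]

[0.421875, 0.4375]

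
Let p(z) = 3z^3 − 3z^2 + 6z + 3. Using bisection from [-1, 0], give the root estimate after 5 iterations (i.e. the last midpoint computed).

-0.40625

p(-0.5) = -1.125 < 0, so the root lies in [-0.5, 0]
p(-0.25) = 1.265625 > 0, so the root lies in [-0.5, -0.25]
p(-0.375) = 0.169922 > 0, so the root lies in [-0.5, -0.375]
p(-0.4375) = -0.4504 < 0, so the root lies in [-0.4375, -0.375]
p(-0.40625) = -0.1338 < 0, so the root lies in [-0.40625, -0.375]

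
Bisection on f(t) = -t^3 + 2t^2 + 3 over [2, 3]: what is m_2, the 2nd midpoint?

t = 2.5 gives f = -0.125, negative; keep [2, 2.5]
t = 2.25 gives f = 1.734375, positive; keep [2.25, 2.5]

2.25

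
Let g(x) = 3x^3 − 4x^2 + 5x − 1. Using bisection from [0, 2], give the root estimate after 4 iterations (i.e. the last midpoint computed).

0.125

g(1) = 3 > 0, so the root lies in [0, 1]
g(0.5) = 0.875 > 0, so the root lies in [0, 0.5]
g(0.25) = 0.046875 > 0, so the root lies in [0, 0.25]
g(0.125) = -0.4316 < 0, so the root lies in [0.125, 0.25]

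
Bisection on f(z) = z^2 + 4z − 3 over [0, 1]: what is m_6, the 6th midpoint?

0.640625

f(0.5) = -0.75 < 0, so the root lies in [0.5, 1]
f(0.75) = 0.5625 > 0, so the root lies in [0.5, 0.75]
f(0.625) = -0.109375 < 0, so the root lies in [0.625, 0.75]
f(0.6875) = 0.2227 > 0, so the root lies in [0.625, 0.6875]
f(0.65625) = 0.0557 > 0, so the root lies in [0.625, 0.65625]
f(0.640625) = -0.0271 < 0, so the root lies in [0.640625, 0.65625]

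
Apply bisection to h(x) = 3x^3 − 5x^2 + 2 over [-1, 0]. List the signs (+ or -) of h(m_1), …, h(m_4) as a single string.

m = -0.5, h(m) = 0.375 (+); new bracket [-1, -0.5]
m = -0.75, h(m) = -2.078125 (−); new bracket [-0.75, -0.5]
m = -0.625, h(m) = -0.685547 (−); new bracket [-0.625, -0.5]
m = -0.5625, h(m) = -0.116 (−); new bracket [-0.5625, -0.5]

+---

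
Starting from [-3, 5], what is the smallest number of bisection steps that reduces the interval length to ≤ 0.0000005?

24

Width after n steps is 8/2^n. Need 2^n ≥ 8/0.0000005 = 16000000.
2^23 = 8388608 < 16000000 ≤ 2^24 = 16777216, so n = 24.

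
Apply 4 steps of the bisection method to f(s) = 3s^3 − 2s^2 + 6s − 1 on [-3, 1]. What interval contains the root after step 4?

midpoint -1: f = -12 < 0 → [-1, 1]
midpoint 0: f = -1 < 0 → [0, 1]
midpoint 0.5: f = 1.875 > 0 → [0, 0.5]
midpoint 0.25: f = 0.4219 > 0 → [0, 0.25]

[0, 0.25]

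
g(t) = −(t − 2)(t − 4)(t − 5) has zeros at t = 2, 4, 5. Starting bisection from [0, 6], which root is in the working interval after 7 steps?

2

m = 3, g(m) = -2 (−); new bracket [0, 3]
m = 1.5, g(m) = 4.375 (+); new bracket [1.5, 3]
m = 2.25, g(m) = -1.203125 (−); new bracket [1.5, 2.25]
m = 1.875, g(m) = 0.8301 (+); new bracket [1.875, 2.25]
m = 2.0625, g(m) = -0.3557 (−); new bracket [1.875, 2.0625]
m = 1.96875, g(m) = 0.1924 (+); new bracket [1.96875, 2.0625]
m = 2.015625, g(m) = -0.0925 (−); new bracket [1.96875, 2.015625]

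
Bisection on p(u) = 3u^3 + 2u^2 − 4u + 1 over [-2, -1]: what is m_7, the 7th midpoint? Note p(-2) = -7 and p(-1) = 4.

-1.6171875

p(-1.5) = 1.375 > 0, so the root lies in [-2, -1.5]
p(-1.75) = -1.953125 < 0, so the root lies in [-1.75, -1.5]
p(-1.625) = -0.091797 < 0, so the root lies in [-1.625, -1.5]
p(-1.5625) = 0.6887 > 0, so the root lies in [-1.625, -1.5625]
p(-1.59375) = 0.3105 > 0, so the root lies in [-1.625, -1.59375]
p(-1.609375) = 0.1124 > 0, so the root lies in [-1.625, -1.609375]
p(-1.6171875) = 0.0111 > 0, so the root lies in [-1.625, -1.6171875]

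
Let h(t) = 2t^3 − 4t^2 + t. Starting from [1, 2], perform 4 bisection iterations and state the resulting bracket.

h(1.5) = -0.75 < 0, so the root lies in [1.5, 2]
h(1.75) = 0.21875 > 0, so the root lies in [1.5, 1.75]
h(1.625) = -0.355469 < 0, so the root lies in [1.625, 1.75]
h(1.6875) = -0.0923 < 0, so the root lies in [1.6875, 1.75]

[1.6875, 1.75]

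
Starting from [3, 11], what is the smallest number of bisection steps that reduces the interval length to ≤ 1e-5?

20

Width after n steps is 8/2^n. Need 2^n ≥ 8/1e-5 = 800000.
2^19 = 524288 < 800000 ≤ 2^20 = 1048576, so n = 20.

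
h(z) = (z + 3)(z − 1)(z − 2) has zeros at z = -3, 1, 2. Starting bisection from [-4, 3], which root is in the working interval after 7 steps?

-3

midpoint -0.5: h = 9.375 > 0 → [-4, -0.5]
midpoint -2.25: h = 10.359375 > 0 → [-4, -2.25]
midpoint -3.125: h = -2.642578 < 0 → [-3.125, -2.25]
midpoint -2.6875: h = 5.4016 > 0 → [-3.125, -2.6875]
midpoint -2.90625: h = 1.7967 > 0 → [-3.125, -2.90625]
midpoint -3.015625: h = -0.3147 < 0 → [-3.015625, -2.90625]
midpoint -2.9609375: h = 0.7676 > 0 → [-3.015625, -2.9609375]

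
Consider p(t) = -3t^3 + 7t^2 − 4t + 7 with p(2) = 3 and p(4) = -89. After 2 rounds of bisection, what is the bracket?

[2, 2.5]

t = 3 gives p = -23, negative; keep [2, 3]
t = 2.5 gives p = -6.125, negative; keep [2, 2.5]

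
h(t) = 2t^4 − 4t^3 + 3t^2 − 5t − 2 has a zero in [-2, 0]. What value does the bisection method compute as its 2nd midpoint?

-0.5

midpoint -1: h = 12 > 0 → [-1, 0]
midpoint -0.5: h = 1.875 > 0 → [-0.5, 0]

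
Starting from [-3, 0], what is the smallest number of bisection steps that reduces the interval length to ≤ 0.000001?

Width after n steps is 3/2^n. Need 2^n ≥ 3/0.000001 = 3000000.
2^21 = 2097152 < 3000000 ≤ 2^22 = 4194304, so n = 22.

22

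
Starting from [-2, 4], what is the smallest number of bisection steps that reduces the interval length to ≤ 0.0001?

16

Width after n steps is 6/2^n. Need 2^n ≥ 6/0.0001 = 60000.
2^15 = 32768 < 60000 ≤ 2^16 = 65536, so n = 16.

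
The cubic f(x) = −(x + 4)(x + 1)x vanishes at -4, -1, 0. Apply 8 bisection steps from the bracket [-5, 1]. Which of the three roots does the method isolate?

midpoint -2: f = -4 < 0 → [-5, -2]
midpoint -3.5: f = -4.375 < 0 → [-5, -3.5]
midpoint -4.25: f = 3.453125 > 0 → [-4.25, -3.5]
midpoint -3.875: f = -1.3926 < 0 → [-4.25, -3.875]
midpoint -4.0625: f = 0.7776 > 0 → [-4.0625, -3.875]
midpoint -3.96875: f = -0.3682 < 0 → [-4.0625, -3.96875]
midpoint -4.015625: f = 0.1892 > 0 → [-4.015625, -3.96875]
midpoint -3.9921875: f = -0.0933 < 0 → [-4.015625, -3.9921875]

-4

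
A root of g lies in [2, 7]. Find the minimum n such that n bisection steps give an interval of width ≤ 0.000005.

20

Width after n steps is 5/2^n. Need 2^n ≥ 5/0.000005 = 1000000.
2^19 = 524288 < 1000000 ≤ 2^20 = 1048576, so n = 20.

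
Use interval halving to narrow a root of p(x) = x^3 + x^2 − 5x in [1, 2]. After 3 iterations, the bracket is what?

[1.75, 1.875]

p(1.5) = -1.875 < 0, so the root lies in [1.5, 2]
p(1.75) = -0.328125 < 0, so the root lies in [1.75, 2]
p(1.875) = 0.732422 > 0, so the root lies in [1.75, 1.875]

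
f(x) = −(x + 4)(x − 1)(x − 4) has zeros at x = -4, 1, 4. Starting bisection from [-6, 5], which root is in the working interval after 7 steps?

f(-0.5) = -23.625 < 0, so the root lies in [-6, -0.5]
f(-3.25) = -23.109375 < 0, so the root lies in [-6, -3.25]
f(-4.625) = 30.322266 > 0, so the root lies in [-4.625, -3.25]
f(-3.9375) = -2.4495 < 0, so the root lies in [-4.625, -3.9375]
f(-4.28125) = 12.3006 > 0, so the root lies in [-4.28125, -3.9375]
f(-4.109375) = 4.5318 > 0, so the root lies in [-4.109375, -3.9375]
f(-4.0234375) = 0.9447 > 0, so the root lies in [-4.0234375, -3.9375]

-4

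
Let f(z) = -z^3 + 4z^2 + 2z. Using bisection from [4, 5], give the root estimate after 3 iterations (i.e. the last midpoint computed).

z = 4.5 gives f = -1.125, negative; keep [4, 4.5]
z = 4.25 gives f = 3.984375, positive; keep [4.25, 4.5]
z = 4.375 gives f = 1.572266, positive; keep [4.375, 4.5]

4.375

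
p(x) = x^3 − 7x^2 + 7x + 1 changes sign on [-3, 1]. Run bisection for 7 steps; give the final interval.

midpoint -1: p = -14 < 0 → [-1, 1]
midpoint 0: p = 1 > 0 → [-1, 0]
midpoint -0.5: p = -4.375 < 0 → [-0.5, 0]
midpoint -0.25: p = -1.2031 < 0 → [-0.25, 0]
midpoint -0.125: p = 0.0137 > 0 → [-0.25, -0.125]
midpoint -0.1875: p = -0.5652 < 0 → [-0.1875, -0.125]
midpoint -0.15625: p = -0.2685 < 0 → [-0.15625, -0.125]

[-0.15625, -0.125]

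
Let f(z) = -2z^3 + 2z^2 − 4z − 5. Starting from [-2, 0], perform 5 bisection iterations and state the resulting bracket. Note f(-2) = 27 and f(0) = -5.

midpoint -1: f = 3 > 0 → [-1, 0]
midpoint -0.5: f = -2.25 < 0 → [-1, -0.5]
midpoint -0.75: f = -0.03125 < 0 → [-1, -0.75]
midpoint -0.875: f = 1.3711 > 0 → [-0.875, -0.75]
midpoint -0.8125: f = 0.6431 > 0 → [-0.8125, -0.75]

[-0.8125, -0.75]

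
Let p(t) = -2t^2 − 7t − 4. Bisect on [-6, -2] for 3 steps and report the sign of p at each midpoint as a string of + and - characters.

p(-4) = -8 < 0, so the root lies in [-4, -2]
p(-3) = -1 < 0, so the root lies in [-3, -2]
p(-2.5) = 1 > 0, so the root lies in [-3, -2.5]

--+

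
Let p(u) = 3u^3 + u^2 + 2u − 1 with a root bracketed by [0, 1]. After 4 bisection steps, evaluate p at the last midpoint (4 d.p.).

p(0.5) = 0.625 > 0, so the root lies in [0, 0.5]
p(0.25) = -0.390625 < 0, so the root lies in [0.25, 0.5]
p(0.375) = 0.048828 > 0, so the root lies in [0.25, 0.375]
p(0.3125) = -0.1858 < 0, so the root lies in [0.3125, 0.375]

-0.1858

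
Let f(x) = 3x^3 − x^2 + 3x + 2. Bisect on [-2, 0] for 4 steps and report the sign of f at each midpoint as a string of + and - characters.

--++

x = -1 gives f = -5, negative; keep [-1, 0]
x = -0.5 gives f = -0.125, negative; keep [-0.5, 0]
x = -0.25 gives f = 1.140625, positive; keep [-0.5, -0.25]
x = -0.375 gives f = 0.5762, positive; keep [-0.5, -0.375]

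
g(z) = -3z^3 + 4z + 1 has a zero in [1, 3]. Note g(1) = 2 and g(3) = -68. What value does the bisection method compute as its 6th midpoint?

1.28125

z = 2 gives g = -15, negative; keep [1, 2]
z = 1.5 gives g = -3.125, negative; keep [1, 1.5]
z = 1.25 gives g = 0.140625, positive; keep [1.25, 1.5]
z = 1.375 gives g = -1.2988, negative; keep [1.25, 1.375]
z = 1.3125 gives g = -0.533, negative; keep [1.25, 1.3125]
z = 1.28125 gives g = -0.1849, negative; keep [1.25, 1.28125]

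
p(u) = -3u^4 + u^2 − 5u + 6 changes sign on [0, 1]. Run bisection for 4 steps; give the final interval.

[0.875, 0.9375]

midpoint 0.5: p = 3.5625 > 0 → [0.5, 1]
midpoint 0.75: p = 1.863281 > 0 → [0.75, 1]
midpoint 0.875: p = 0.63208 > 0 → [0.875, 1]
midpoint 0.9375: p = -0.126 < 0 → [0.875, 0.9375]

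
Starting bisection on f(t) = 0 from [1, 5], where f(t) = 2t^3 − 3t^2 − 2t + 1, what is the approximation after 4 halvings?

1.75

t = 3 gives f = 22, positive; keep [1, 3]
t = 2 gives f = 1, positive; keep [1, 2]
t = 1.5 gives f = -2, negative; keep [1.5, 2]
t = 1.75 gives f = -0.9688, negative; keep [1.75, 2]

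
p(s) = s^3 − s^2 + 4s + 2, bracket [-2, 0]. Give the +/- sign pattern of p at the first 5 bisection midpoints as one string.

--++-

s = -1 gives p = -4, negative; keep [-1, 0]
s = -0.5 gives p = -0.375, negative; keep [-0.5, 0]
s = -0.25 gives p = 0.921875, positive; keep [-0.5, -0.25]
s = -0.375 gives p = 0.3066, positive; keep [-0.5, -0.375]
s = -0.4375 gives p = -0.0251, negative; keep [-0.4375, -0.375]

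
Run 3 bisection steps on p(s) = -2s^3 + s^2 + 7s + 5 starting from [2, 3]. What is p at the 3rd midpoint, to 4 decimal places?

0.4727

s = 2.5 gives p = -2.5, negative; keep [2, 2.5]
s = 2.25 gives p = 3.03125, positive; keep [2.25, 2.5]
s = 2.375 gives p = 0.472656, positive; keep [2.375, 2.5]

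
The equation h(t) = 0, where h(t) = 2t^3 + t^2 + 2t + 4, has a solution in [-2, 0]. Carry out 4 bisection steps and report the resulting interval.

[-1.25, -1.125]

midpoint -1: h = 1 > 0 → [-2, -1]
midpoint -1.5: h = -3.5 < 0 → [-1.5, -1]
midpoint -1.25: h = -0.84375 < 0 → [-1.25, -1]
midpoint -1.125: h = 0.168 > 0 → [-1.25, -1.125]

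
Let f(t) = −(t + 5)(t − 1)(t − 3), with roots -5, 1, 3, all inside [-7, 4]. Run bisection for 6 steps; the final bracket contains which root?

-5

midpoint -1.5: f = -39.375 < 0 → [-7, -1.5]
midpoint -4.25: f = -28.546875 < 0 → [-7, -4.25]
midpoint -5.625: f = 35.712891 > 0 → [-5.625, -4.25]
midpoint -4.9375: f = -2.9456 < 0 → [-5.625, -4.9375]
midpoint -5.28125: f = 14.6297 > 0 → [-5.28125, -4.9375]
midpoint -5.109375: f = 5.4188 > 0 → [-5.109375, -4.9375]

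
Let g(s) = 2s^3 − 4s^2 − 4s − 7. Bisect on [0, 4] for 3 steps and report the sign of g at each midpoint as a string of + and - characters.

--+

s = 2 gives g = -15, negative; keep [2, 4]
s = 3 gives g = -1, negative; keep [3, 4]
s = 3.5 gives g = 15.75, positive; keep [3, 3.5]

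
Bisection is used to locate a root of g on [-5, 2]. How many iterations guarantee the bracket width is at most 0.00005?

18

Width after n steps is 7/2^n. Need 2^n ≥ 7/0.00005 = 140000.
2^17 = 131072 < 140000 ≤ 2^18 = 262144, so n = 18.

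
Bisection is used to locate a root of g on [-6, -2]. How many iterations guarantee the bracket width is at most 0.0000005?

23

Width after n steps is 4/2^n. Need 2^n ≥ 4/0.0000005 = 8000000.
2^22 = 4194304 < 8000000 ≤ 2^23 = 8388608, so n = 23.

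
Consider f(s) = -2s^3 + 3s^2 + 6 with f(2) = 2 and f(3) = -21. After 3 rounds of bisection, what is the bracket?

f(2.5) = -6.5 < 0, so the root lies in [2, 2.5]
f(2.25) = -1.59375 < 0, so the root lies in [2, 2.25]
f(2.125) = 0.355469 > 0, so the root lies in [2.125, 2.25]

[2.125, 2.25]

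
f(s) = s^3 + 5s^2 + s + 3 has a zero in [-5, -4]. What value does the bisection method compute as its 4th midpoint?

-4.9375

midpoint -4.5: f = 8.625 > 0 → [-5, -4.5]
midpoint -4.75: f = 3.890625 > 0 → [-5, -4.75]
midpoint -4.875: f = 1.095703 > 0 → [-5, -4.875]
midpoint -4.9375: f = -0.4138 < 0 → [-4.9375, -4.875]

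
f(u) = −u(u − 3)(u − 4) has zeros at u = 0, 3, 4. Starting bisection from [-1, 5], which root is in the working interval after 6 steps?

m = 2, f(m) = -4 (−); new bracket [-1, 2]
m = 0.5, f(m) = -4.375 (−); new bracket [-1, 0.5]
m = -0.25, f(m) = 3.453125 (+); new bracket [-0.25, 0.5]
m = 0.125, f(m) = -1.3926 (−); new bracket [-0.25, 0.125]
m = -0.0625, f(m) = 0.7776 (+); new bracket [-0.0625, 0.125]
m = 0.03125, f(m) = -0.3682 (−); new bracket [-0.0625, 0.03125]

0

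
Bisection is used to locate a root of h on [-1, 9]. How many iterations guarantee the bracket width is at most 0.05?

8

Width after n steps is 10/2^n. Need 2^n ≥ 10/0.05 = 200.
2^7 = 128 < 200 ≤ 2^8 = 256, so n = 8.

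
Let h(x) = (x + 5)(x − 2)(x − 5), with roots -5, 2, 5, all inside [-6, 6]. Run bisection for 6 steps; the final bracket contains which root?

m = 0, h(m) = 50 (+); new bracket [-6, 0]
m = -3, h(m) = 80 (+); new bracket [-6, -3]
m = -4.5, h(m) = 30.875 (+); new bracket [-6, -4.5]
m = -5.25, h(m) = -18.5781 (−); new bracket [-5.25, -4.5]
m = -4.875, h(m) = 8.4863 (+); new bracket [-5.25, -4.875]
m = -5.0625, h(m) = -4.4417 (−); new bracket [-5.0625, -4.875]

-5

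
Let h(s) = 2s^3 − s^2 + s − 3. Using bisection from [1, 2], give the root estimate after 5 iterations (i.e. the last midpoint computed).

h(1.5) = 3 > 0, so the root lies in [1, 1.5]
h(1.25) = 0.59375 > 0, so the root lies in [1, 1.25]
h(1.125) = -0.292969 < 0, so the root lies in [1.125, 1.25]
h(1.1875) = 0.1265 > 0, so the root lies in [1.125, 1.1875]
h(1.15625) = -0.0891 < 0, so the root lies in [1.15625, 1.1875]

1.15625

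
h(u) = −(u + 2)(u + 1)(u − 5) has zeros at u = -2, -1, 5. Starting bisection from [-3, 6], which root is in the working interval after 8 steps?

5

u = 1.5 gives h = 30.625, positive; keep [1.5, 6]
u = 3.75 gives h = 34.140625, positive; keep [3.75, 6]
u = 4.875 gives h = 5.048828, positive; keep [4.875, 6]
u = 5.4375 gives h = -20.947, negative; keep [4.875, 5.4375]
u = 5.15625 gives h = -6.8837, negative; keep [4.875, 5.15625]
u = 5.015625 gives h = -0.6594, negative; keep [4.875, 5.015625]
u = 4.9453125 gives h = 2.2582, positive; keep [4.9453125, 5.015625]
u = 4.98046875 gives h = 0.8154, positive; keep [4.98046875, 5.015625]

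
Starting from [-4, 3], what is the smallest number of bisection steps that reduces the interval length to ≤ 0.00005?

Width after n steps is 7/2^n. Need 2^n ≥ 7/0.00005 = 140000.
2^17 = 131072 < 140000 ≤ 2^18 = 262144, so n = 18.

18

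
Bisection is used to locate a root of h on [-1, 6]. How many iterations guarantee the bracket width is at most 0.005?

Width after n steps is 7/2^n. Need 2^n ≥ 7/0.005 = 1400.
2^10 = 1024 < 1400 ≤ 2^11 = 2048, so n = 11.

11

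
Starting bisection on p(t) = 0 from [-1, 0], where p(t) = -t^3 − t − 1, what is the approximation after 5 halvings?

-0.65625

midpoint -0.5: p = -0.375 < 0 → [-1, -0.5]
midpoint -0.75: p = 0.171875 > 0 → [-0.75, -0.5]
midpoint -0.625: p = -0.130859 < 0 → [-0.75, -0.625]
midpoint -0.6875: p = 0.0125 > 0 → [-0.6875, -0.625]
midpoint -0.65625: p = -0.0611 < 0 → [-0.6875, -0.65625]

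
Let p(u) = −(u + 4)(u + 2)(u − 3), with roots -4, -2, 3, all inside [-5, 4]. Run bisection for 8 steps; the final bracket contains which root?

3

midpoint -0.5: p = 18.375 > 0 → [-0.5, 4]
midpoint 1.75: p = 26.953125 > 0 → [1.75, 4]
midpoint 2.875: p = 4.189453 > 0 → [2.875, 4]
midpoint 3.4375: p = -17.6931 < 0 → [2.875, 3.4375]
midpoint 3.15625: p = -5.7655 < 0 → [2.875, 3.15625]
midpoint 3.015625: p = -0.5498 < 0 → [2.875, 3.015625]
midpoint 2.9453125: p = 1.8783 > 0 → [2.9453125, 3.015625]
midpoint 2.98046875: p = 0.679 > 0 → [2.98046875, 3.015625]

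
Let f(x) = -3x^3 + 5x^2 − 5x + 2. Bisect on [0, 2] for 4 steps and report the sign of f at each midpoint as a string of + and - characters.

-+-+

f(1) = -1 < 0, so the root lies in [0, 1]
f(0.5) = 0.375 > 0, so the root lies in [0.5, 1]
f(0.75) = -0.203125 < 0, so the root lies in [0.5, 0.75]
f(0.625) = 0.0957 > 0, so the root lies in [0.625, 0.75]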